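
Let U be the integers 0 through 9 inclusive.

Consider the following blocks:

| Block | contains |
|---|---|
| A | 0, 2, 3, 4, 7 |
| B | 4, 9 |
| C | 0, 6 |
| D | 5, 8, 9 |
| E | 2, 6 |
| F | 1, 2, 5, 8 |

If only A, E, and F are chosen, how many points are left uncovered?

Union of A, E, F = {0, 1, 2, 3, 4, 5, 6, 7, 8}.
Not covered: 9 — 1 point.

1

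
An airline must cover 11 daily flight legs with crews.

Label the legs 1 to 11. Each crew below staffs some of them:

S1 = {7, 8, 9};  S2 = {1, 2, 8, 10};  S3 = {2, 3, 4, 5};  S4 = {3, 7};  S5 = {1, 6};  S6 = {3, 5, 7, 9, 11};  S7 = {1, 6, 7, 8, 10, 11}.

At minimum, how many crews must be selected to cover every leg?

3

Take {S1, S3, S7}. Their union is {1, 2, 3, 4, 5, 6, 7, 8, 9, 10, 11}, which is all 11 legs.
Only S3 contains 4, so S3 is forced; the remaining 7 legs need at least 2 more crews (each remaining crew adds at most 6) — so at least 3 crews are needed, and 3 is optimal.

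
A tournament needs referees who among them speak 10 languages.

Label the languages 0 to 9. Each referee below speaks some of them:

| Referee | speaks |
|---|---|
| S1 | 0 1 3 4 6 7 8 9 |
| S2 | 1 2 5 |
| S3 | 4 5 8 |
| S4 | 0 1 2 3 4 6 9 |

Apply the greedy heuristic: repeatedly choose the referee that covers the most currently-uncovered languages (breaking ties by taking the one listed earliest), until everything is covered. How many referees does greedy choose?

2

Greedy: pick S1 (covers 8 new) → pick S2 (covers 2 new). Total picks: 2.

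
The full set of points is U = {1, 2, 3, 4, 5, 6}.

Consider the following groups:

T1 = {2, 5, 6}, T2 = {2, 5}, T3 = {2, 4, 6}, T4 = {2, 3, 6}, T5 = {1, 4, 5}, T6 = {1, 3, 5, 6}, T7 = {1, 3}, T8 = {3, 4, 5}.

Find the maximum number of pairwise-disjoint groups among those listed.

2

T3, T7 are pairwise disjoint (T3={2,4,6}; T7={1,3}).
Every remaining group overlaps one of these, and no 3 of the listed groups are pairwise disjoint, so 2 is the maximum.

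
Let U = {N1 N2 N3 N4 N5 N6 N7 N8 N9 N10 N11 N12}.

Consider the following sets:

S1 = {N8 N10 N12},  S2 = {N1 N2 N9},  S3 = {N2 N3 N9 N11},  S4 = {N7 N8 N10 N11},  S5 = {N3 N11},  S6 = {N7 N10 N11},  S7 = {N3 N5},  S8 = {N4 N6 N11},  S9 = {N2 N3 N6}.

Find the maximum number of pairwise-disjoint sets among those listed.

4

S1, S2, S7, S8 are pairwise disjoint (S1={N8,N10,N12}; S2={N1,N2,N9}; S7={N3,N5}; S8={N4,N6,N11}).
Every remaining set overlaps one of these, and no 5 of the listed sets are pairwise disjoint, so 4 is the maximum.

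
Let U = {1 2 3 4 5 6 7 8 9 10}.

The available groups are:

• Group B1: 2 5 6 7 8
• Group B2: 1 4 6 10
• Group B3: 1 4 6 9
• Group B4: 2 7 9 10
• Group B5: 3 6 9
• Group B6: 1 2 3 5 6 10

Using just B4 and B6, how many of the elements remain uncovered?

2

Union of B4, B6 = {1, 2, 3, 5, 6, 7, 9, 10}.
Not covered: 4, 8 — 2 elements.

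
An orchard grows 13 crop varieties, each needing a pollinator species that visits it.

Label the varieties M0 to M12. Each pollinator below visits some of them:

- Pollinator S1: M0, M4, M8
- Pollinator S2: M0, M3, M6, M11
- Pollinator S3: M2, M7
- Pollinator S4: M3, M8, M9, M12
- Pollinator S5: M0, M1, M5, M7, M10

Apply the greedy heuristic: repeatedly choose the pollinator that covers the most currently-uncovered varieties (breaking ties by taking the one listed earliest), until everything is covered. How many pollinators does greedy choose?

5

Greedy: pick S5 (covers 5 new) → pick S4 (covers 4 new) → pick S2 (covers 2 new) → pick S1 (covers 1 new) → pick S3 (covers 1 new). Total picks: 5.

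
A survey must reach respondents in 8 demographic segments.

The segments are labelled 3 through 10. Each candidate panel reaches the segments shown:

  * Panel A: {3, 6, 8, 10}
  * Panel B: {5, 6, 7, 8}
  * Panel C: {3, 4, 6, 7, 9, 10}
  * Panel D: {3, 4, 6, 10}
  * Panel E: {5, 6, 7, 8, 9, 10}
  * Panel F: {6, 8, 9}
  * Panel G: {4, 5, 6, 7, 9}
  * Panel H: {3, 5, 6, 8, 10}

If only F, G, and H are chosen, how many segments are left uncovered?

Union of F, G, H = {3, 4, 5, 6, 7, 8, 9, 10} — that's every segment, so 0 are uncovered.

0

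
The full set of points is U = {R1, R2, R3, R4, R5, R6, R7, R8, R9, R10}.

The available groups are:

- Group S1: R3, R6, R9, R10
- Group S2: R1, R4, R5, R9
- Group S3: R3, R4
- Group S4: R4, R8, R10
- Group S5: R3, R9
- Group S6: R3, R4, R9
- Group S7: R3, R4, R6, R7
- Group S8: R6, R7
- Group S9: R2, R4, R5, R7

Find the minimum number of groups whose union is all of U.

S2 and S4 and S7 and S9 together: S2 ∪ S4 ∪ S7 ∪ S9 = {R1, R2, R3, R4, R5, R6, R7, R8, R9, R10} — every point is covered.
Only S4 contains R8, so S4 is forced; the remaining 7 points need at least 3 more groups (each remaining group adds at most 3) — so at least 4 groups are needed, and 4 is optimal.

4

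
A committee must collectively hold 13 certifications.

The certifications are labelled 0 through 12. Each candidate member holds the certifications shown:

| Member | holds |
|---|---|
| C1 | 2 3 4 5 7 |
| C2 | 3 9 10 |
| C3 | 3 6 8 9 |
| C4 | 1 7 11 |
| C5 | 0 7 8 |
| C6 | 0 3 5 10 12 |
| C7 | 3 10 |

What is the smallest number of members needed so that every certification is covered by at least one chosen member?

4

C1 and C3 and C4 and C6 together: C1 ∪ C3 ∪ C4 ∪ C6 = {0, 1, 2, 3, 4, 5, 6, 7, 8, 9, 10, 11, 12} — every certification is covered.
Only C1 contains 2, so C1 is forced; the remaining 8 certifications need at least 3 more members (each remaining member adds at most 3) — so at least 4 members are needed, and 4 is optimal.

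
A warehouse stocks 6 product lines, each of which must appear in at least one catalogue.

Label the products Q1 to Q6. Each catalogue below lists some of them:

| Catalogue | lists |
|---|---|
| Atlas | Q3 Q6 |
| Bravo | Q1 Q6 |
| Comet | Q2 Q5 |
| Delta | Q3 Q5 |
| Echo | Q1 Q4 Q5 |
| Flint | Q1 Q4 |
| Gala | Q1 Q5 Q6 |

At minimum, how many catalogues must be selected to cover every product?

Atlas and Comet and Flint together: Atlas ∪ Comet ∪ Flint = {Q1, Q2, Q3, Q4, Q5, Q6} — every product is covered.
Only Comet contains Q2, so Comet is forced; the remaining 4 products need at least 2 more catalogues (each remaining catalogue adds at most 2) — so at least 3 catalogues are needed, and 3 is optimal.

3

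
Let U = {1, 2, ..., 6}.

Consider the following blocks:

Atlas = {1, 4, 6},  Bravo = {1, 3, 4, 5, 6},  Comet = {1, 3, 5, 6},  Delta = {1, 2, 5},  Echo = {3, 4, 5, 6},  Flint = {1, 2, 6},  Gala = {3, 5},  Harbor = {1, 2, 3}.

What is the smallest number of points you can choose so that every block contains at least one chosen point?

2

The 2 points {1, 3} hit every block.
The blocks Flint, Gala are pairwise disjoint, so any hitting set needs a separate point for each — at least 2. Hence 2 is optimal.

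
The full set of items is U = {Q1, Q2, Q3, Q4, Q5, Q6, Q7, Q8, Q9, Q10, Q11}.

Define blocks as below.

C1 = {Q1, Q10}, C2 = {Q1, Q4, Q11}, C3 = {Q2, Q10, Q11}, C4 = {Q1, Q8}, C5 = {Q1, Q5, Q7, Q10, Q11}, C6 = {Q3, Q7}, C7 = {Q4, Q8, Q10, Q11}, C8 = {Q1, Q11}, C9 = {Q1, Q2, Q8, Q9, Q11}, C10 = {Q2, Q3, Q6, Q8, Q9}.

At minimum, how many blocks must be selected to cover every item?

C5, C7, and C10 cover everything between them: the union {Q1, Q2, Q3, Q4, Q5, Q6, Q7, Q8, Q9, Q10, Q11} is all of U.
Each block has at most 5 items, and 2·5 = 10 < 11 — so at least 3 blocks are needed, and 3 is optimal.

3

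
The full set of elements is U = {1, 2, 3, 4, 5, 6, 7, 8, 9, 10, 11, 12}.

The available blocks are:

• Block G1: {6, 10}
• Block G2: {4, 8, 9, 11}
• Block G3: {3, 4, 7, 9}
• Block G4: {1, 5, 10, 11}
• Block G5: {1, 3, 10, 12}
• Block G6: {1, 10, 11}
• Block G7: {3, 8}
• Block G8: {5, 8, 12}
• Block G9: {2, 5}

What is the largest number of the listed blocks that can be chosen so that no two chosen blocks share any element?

G3, G6, G9 are pairwise disjoint (G3={3,4,7,9}; G6={1,10,11}; G9={2,5}).
Every remaining block overlaps one of these, and no 4 of the listed blocks are pairwise disjoint, so 3 is the maximum.

3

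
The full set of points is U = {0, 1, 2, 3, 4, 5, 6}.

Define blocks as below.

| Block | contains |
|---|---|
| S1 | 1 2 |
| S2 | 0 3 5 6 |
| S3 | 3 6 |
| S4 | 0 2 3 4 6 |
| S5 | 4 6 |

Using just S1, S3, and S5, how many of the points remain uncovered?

2

Union of S1, S3, S5 = {1, 2, 3, 4, 6}.
Not covered: 0, 5 — 2 points.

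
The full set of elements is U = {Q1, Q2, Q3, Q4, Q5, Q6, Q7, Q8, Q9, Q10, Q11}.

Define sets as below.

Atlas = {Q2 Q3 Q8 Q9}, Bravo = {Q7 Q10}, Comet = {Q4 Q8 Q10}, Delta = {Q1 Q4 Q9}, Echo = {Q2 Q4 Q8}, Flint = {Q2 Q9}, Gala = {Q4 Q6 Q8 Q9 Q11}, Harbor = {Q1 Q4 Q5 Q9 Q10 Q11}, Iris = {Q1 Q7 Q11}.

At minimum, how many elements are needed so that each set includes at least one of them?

H = {Q2, Q4, Q7} meets every set (each contains at least one member of H), and |H| = 3.
The sets Comet, Flint, Iris are pairwise disjoint, so any hitting set needs a separate element for each — at least 3. Hence 3 is optimal.

3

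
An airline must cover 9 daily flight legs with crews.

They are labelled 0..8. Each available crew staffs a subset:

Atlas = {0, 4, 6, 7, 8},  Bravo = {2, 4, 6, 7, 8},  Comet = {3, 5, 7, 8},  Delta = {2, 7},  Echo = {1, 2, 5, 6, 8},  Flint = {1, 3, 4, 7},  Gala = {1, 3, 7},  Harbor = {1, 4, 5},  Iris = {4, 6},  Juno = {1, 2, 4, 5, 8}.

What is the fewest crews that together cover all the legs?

3

Atlas and Gala and Juno together: Atlas ∪ Gala ∪ Juno = {0, 1, 2, 3, 4, 5, 6, 7, 8} — every leg is covered.
Only Atlas contains 0, so Atlas is forced; the remaining 4 legs need at least 2 more crews (each remaining crew adds at most 3) — so at least 3 crews are needed, and 3 is optimal.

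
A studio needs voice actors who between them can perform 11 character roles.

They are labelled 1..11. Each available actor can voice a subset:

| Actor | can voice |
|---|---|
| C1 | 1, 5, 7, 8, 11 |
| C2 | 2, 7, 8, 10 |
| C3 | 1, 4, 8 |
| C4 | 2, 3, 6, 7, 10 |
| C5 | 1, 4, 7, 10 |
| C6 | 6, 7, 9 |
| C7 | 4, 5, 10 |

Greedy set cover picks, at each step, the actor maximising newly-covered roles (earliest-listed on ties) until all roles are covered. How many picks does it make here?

Greedy: pick C1 (covers 5 new) → pick C4 (covers 4 new) → pick C3 (covers 1 new) → pick C6 (covers 1 new). Total picks: 4.

4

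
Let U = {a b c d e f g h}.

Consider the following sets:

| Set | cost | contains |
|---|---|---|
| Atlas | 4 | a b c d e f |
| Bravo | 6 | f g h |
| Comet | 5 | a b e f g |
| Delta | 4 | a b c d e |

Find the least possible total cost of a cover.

10

Bravo, Delta together cover every point (Bravo ∪ Delta = {a, b, c, d, e, f, g, h}); total cost 6 + 4 = 10.
No covering selection has total cost below 10.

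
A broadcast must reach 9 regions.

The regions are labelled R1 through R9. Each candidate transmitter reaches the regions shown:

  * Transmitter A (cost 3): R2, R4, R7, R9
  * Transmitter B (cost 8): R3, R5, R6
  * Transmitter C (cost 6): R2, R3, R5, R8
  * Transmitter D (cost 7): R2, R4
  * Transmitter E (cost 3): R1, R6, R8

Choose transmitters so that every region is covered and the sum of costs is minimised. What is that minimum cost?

A, C, E together cover every region (A ∪ C ∪ E = {R1, R2, R3, R4, R5, R6, R7, R8, R9}); total cost 3 + 6 + 3 = 12.
No covering selection has total cost below 12.

12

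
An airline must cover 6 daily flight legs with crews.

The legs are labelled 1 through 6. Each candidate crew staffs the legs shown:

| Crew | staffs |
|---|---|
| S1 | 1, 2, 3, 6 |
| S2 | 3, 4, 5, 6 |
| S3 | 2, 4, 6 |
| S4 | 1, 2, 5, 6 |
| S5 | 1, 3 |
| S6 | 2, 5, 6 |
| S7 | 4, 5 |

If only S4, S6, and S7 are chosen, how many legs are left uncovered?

Union of S4, S6, S7 = {1, 2, 4, 5, 6}.
Not covered: 3 — 1 leg.

1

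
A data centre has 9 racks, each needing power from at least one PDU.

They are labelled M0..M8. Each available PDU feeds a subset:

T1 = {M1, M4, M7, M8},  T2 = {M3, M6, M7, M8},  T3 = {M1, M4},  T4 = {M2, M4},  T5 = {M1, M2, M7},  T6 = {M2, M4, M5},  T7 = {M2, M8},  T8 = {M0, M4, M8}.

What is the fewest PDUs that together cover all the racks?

T2 and T5 and T6 and T8 together: T2 ∪ T5 ∪ T6 ∪ T8 = {M0, M1, M2, M3, M4, M5, M6, M7, M8} — every rack is covered.
No 3 of the 8 PDUs cover everything (all 56 combinations miss at least one rack), so 4 is optimal.

4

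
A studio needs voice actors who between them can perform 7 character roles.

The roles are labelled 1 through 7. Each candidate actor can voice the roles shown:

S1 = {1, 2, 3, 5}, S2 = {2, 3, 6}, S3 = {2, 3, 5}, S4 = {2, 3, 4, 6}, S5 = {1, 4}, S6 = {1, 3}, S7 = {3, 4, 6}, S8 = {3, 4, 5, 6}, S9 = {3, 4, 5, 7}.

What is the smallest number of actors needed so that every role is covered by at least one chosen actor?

3

Take {S1, S8, S9}. Their union is {1, 2, 3, 4, 5, 6, 7}, which is all 7 roles.
Only S9 contains 7, so S9 is forced; the remaining 3 roles need at least 2 more actors (each remaining actor adds at most 2) — so at least 3 actors are needed, and 3 is optimal.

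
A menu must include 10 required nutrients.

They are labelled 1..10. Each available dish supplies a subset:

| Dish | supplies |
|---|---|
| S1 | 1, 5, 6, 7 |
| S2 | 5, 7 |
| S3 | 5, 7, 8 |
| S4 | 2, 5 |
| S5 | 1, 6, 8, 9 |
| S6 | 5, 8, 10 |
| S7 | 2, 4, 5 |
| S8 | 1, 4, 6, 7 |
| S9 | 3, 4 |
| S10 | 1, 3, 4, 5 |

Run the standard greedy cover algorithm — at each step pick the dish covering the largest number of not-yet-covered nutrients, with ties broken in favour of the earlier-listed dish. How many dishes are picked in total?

5

Greedy: pick S1 (covers 4 new) → pick S5 (covers 2 new) → pick S7 (covers 2 new) → pick S6 (covers 1 new) → pick S9 (covers 1 new). Total picks: 5.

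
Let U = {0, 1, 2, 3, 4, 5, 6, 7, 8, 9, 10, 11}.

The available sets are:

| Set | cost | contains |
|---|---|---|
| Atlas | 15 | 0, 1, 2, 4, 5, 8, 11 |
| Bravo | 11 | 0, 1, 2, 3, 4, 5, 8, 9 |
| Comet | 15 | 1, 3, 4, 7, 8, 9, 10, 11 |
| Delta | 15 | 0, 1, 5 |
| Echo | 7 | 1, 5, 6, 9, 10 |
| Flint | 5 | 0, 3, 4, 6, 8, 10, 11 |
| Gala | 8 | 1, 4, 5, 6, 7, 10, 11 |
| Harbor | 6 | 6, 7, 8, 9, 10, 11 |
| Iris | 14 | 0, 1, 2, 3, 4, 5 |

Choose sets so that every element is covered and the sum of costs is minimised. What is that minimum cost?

17

Bravo, Harbor together cover every element (Bravo ∪ Harbor = {0, 1, 2, 3, 4, 5, 6, 7, 8, 9, 10, 11}); total cost 11 + 6 = 17.
The greedy pick Flint, Echo, Harbor, Bravo costs 29; no covering selection beats 17.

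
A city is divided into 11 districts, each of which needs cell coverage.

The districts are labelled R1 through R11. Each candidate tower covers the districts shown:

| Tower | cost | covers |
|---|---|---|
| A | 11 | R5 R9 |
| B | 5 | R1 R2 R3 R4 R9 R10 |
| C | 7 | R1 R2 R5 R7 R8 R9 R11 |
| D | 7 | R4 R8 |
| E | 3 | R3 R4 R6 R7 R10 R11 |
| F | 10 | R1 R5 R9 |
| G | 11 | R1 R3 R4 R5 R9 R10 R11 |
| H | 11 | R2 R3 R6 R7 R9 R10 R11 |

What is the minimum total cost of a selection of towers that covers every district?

C, E together cover every district (C ∪ E = {R1, R2, R3, R4, R5, R6, R7, R8, R9, R10, R11}); total cost 7 + 3 = 10.
No covering selection has total cost below 10.

10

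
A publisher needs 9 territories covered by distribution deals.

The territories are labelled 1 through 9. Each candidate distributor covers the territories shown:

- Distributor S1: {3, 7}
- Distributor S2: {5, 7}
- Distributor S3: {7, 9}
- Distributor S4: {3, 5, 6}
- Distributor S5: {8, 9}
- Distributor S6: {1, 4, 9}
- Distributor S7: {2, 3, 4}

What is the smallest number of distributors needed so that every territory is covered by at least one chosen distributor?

5

Take {S1, S4, S5, S6, S7}. Their union is {1, 2, 3, 4, 5, 6, 7, 8, 9}, which is all 9 territories.
No 4 of the 7 distributors cover everything (all 35 combinations miss at least one territory), so 5 is optimal.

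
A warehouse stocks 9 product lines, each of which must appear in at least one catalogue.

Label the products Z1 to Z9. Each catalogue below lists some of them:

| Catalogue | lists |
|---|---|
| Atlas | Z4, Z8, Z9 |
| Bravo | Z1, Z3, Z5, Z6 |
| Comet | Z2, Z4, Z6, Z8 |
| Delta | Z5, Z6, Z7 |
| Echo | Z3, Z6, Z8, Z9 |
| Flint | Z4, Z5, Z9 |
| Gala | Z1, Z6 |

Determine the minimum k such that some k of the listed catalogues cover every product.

4

Take {Bravo, Comet, Delta, Echo}. Their union is {Z1, Z2, Z3, Z4, Z5, Z6, Z7, Z8, Z9}, which is all 9 products.
No 3 of the 7 catalogues cover everything (all 35 combinations miss at least one product), so 4 is optimal.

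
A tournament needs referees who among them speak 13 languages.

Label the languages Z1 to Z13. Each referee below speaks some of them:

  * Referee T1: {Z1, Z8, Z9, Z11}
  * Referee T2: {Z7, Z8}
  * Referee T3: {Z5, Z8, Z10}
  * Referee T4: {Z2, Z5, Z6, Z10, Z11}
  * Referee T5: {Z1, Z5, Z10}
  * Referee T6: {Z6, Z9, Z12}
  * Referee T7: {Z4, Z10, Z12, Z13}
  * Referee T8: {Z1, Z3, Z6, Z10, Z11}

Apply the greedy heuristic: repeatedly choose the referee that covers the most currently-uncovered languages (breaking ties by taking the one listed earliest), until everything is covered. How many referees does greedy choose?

5

Greedy: pick T4 (covers 5 new) → pick T1 (covers 3 new) → pick T7 (covers 3 new) → pick T2 (covers 1 new) → pick T8 (covers 1 new). Total picks: 5.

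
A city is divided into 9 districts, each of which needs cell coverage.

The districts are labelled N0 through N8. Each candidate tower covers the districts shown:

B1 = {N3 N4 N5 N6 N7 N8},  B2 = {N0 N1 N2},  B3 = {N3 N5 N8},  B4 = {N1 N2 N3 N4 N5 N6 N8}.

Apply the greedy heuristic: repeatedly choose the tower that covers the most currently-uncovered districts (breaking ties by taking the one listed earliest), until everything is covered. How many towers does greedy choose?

Greedy: pick B4 (covers 7 new) → pick B1 (covers 1 new) → pick B2 (covers 1 new). Total picks: 3.
(The true minimum cover uses only 2 towers, so greedy is not optimal here.)

3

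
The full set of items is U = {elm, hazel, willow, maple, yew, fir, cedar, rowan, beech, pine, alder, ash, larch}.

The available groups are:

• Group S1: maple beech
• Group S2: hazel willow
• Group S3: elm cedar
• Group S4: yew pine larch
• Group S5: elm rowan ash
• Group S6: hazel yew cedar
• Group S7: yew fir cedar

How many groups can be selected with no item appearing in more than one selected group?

4

S1, S2, S3, S4 are pairwise disjoint (S1={maple,beech}; S2={hazel,willow}; S3={elm,cedar}; S4={yew,pine,larch}).
Every remaining group overlaps one of these, and no 5 of the listed groups are pairwise disjoint, so 4 is the maximum.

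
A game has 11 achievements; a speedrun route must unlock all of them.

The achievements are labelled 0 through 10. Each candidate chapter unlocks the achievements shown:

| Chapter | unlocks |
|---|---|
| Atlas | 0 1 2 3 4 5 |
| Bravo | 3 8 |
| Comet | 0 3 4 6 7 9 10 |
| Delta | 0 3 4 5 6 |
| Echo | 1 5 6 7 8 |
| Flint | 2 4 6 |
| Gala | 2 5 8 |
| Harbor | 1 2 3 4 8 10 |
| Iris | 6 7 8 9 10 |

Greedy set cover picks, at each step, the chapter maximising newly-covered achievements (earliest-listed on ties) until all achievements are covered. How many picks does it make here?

3

Greedy: pick Comet (covers 7 new) → pick Atlas (covers 3 new) → pick Bravo (covers 1 new). Total picks: 3.
(The true minimum cover uses only 2 chapters, so greedy is not optimal here.)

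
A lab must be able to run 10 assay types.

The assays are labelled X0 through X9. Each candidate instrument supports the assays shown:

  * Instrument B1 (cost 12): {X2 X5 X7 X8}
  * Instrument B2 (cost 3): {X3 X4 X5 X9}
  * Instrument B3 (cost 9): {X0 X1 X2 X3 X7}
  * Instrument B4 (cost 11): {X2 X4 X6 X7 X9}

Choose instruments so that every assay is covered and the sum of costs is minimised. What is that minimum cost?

32

B1, B3, B4 together cover every assay (B1 ∪ B3 ∪ B4 = {X0, X1, X2, X3, X4, X5, X6, X7, X8, X9}); total cost 12 + 9 + 11 = 32.
The greedy pick B2, B3, B4, B1 costs 35; no covering selection beats 32.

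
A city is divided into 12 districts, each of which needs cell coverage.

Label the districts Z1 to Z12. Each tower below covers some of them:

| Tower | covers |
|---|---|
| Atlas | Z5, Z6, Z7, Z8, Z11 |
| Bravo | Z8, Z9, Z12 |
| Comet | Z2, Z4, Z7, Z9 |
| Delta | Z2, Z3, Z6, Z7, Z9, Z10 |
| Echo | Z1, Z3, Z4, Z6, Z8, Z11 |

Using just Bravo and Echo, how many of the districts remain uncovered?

4

Union of Bravo, Echo = {Z1, Z3, Z4, Z6, Z8, Z9, Z11, Z12}.
Not covered: Z2, Z5, Z7, Z10 — 4 districts.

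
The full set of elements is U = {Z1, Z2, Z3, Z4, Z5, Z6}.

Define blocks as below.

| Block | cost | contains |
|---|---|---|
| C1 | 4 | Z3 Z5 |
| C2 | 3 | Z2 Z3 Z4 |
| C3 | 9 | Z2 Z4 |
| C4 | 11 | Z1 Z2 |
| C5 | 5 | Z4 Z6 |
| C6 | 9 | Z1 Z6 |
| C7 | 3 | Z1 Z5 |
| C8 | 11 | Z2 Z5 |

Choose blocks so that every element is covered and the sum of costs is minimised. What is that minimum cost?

11

C2, C5, C7 together cover every element (C2 ∪ C5 ∪ C7 = {Z1, Z2, Z3, Z4, Z5, Z6}); total cost 3 + 5 + 3 = 11.
No covering selection has total cost below 11.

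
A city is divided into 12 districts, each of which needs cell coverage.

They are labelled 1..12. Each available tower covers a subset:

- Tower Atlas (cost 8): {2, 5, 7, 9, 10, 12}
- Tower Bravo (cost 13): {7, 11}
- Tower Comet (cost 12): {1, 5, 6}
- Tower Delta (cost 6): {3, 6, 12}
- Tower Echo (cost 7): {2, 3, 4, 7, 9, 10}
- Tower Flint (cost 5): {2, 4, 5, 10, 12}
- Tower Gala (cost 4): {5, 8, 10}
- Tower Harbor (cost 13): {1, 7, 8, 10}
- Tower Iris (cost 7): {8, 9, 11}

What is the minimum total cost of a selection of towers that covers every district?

31

Comet, Echo, Flint, Iris together cover every district (Comet ∪ Echo ∪ Flint ∪ Iris = {1, 2, 3, 4, 5, 6, 7, 8, 9, 10, 11, 12}); total cost 12 + 7 + 5 + 7 = 31.
No covering selection has total cost below 31.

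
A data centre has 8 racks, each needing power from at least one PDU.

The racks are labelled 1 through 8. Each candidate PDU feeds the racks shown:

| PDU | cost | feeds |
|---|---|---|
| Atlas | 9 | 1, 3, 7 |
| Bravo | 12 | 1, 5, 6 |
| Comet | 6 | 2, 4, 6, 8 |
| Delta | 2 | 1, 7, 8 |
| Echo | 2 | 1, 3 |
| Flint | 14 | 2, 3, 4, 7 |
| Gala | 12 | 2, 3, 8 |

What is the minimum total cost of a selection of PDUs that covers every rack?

Bravo, Comet, Delta, Echo together cover every rack (Bravo ∪ Comet ∪ Delta ∪ Echo = {1, 2, 3, 4, 5, 6, 7, 8}); total cost 12 + 6 + 2 + 2 = 22.
No covering selection has total cost below 22.

22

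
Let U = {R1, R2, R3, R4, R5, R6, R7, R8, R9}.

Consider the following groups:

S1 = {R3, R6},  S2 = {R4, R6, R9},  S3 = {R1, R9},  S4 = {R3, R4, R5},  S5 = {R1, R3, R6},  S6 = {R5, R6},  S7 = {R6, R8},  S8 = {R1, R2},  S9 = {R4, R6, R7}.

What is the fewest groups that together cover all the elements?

5

Take {S2, S4, S7, S8, S9}. Their union is {R1, R2, R3, R4, R5, R6, R7, R8, R9}, which is all 9 elements.
No 4 of the 9 groups cover everything (all 126 combinations miss at least one element), so 5 is optimal.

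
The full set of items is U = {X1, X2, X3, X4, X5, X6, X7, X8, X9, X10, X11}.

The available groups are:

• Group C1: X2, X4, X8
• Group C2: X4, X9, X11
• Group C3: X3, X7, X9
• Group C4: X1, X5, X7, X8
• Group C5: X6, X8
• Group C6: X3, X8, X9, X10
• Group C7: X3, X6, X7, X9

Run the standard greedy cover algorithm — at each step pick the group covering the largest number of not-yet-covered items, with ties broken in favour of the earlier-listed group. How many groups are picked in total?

5

Greedy: pick C4 (covers 4 new) → pick C2 (covers 3 new) → pick C6 (covers 2 new) → pick C1 (covers 1 new) → pick C5 (covers 1 new). Total picks: 5.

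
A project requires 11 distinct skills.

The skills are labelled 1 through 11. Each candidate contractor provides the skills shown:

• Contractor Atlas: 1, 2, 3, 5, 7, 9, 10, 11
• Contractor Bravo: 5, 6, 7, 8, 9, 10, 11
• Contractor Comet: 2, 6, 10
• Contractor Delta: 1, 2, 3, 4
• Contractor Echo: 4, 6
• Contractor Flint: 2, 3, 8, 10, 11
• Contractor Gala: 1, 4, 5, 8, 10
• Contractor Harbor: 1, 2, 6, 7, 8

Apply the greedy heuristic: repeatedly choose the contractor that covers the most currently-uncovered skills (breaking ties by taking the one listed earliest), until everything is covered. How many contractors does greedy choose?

Greedy: pick Atlas (covers 8 new) → pick Bravo (covers 2 new) → pick Delta (covers 1 new). Total picks: 3.
(The true minimum cover uses only 2 contractors, so greedy is not optimal here.)

3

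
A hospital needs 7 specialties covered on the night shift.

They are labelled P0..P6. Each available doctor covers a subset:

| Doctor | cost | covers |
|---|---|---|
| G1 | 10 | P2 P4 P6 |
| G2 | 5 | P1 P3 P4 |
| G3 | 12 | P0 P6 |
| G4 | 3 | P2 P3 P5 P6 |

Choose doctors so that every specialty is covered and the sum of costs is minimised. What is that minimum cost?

20

G2, G3, G4 together cover every specialty (G2 ∪ G3 ∪ G4 = {P0, P1, P2, P3, P4, P5, P6}); total cost 5 + 12 + 3 = 20.
No covering selection has total cost below 20.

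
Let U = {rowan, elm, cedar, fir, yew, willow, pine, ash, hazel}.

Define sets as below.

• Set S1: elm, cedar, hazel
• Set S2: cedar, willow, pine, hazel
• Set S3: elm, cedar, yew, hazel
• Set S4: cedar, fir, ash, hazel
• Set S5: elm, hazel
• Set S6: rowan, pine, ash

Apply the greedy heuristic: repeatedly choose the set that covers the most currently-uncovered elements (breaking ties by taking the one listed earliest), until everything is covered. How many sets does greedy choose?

Greedy: pick S2 (covers 4 new) → pick S3 (covers 2 new) → pick S4 (covers 2 new) → pick S6 (covers 1 new). Total picks: 4.

4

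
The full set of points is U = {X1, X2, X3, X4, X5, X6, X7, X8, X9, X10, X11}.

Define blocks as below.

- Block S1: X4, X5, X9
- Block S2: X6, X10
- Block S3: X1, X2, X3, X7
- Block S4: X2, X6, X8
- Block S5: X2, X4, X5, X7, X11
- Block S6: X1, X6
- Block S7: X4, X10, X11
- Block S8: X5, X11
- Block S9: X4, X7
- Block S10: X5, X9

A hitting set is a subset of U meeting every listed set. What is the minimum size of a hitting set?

4

Take H = {X6, X7, X9, X11}. Each listed block contains at least one of these, so H is a hitting set of size 4.
No choice of 3 points meets every block, so 4 is the minimum.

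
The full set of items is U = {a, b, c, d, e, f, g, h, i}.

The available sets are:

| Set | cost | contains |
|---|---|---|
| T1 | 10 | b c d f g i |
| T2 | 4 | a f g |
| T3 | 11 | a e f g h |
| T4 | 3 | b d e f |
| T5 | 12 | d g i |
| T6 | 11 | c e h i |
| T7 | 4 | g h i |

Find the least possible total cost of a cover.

18

T2, T4, T6 together cover every item (T2 ∪ T4 ∪ T6 = {a, b, c, d, e, f, g, h, i}); total cost 4 + 3 + 11 = 18.
The greedy pick T4, T7, T2, T1 costs 21; no covering selection beats 18.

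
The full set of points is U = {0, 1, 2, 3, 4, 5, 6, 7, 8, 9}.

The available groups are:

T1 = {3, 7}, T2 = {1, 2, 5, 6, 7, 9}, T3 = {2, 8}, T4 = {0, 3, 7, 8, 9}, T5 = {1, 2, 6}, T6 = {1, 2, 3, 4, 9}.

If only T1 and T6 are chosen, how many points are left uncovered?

Union of T1, T6 = {1, 2, 3, 4, 7, 9}.
Not covered: 0, 5, 6, 8 — 4 points.

4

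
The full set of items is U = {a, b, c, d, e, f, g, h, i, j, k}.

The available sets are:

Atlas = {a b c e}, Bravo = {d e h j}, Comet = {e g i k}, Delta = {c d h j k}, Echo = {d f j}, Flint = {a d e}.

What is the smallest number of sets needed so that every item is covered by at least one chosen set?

4

Atlas, Bravo, Comet, and Echo cover everything between them: the union {a, b, c, d, e, f, g, h, i, j, k} is all of U.
No 3 of the 6 sets cover everything (all 20 combinations miss at least one item), so 4 is optimal.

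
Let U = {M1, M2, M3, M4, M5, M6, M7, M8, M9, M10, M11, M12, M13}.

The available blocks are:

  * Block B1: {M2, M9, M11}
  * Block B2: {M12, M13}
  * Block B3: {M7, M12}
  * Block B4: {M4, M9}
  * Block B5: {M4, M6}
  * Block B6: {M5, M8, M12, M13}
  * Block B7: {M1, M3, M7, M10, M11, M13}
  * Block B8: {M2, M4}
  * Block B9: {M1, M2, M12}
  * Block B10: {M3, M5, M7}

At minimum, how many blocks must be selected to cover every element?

4

B1 and B5 and B6 and B7 together: B1 ∪ B5 ∪ B6 ∪ B7 = {M1, M2, M3, M4, M5, M6, M7, M8, M9, M10, M11, M12, M13} — every element is covered.
Only B7 contains M10, so B7 is forced; the remaining 7 elements need at least 3 more blocks (each remaining block adds at most 3) — so at least 4 blocks are needed, and 4 is optimal.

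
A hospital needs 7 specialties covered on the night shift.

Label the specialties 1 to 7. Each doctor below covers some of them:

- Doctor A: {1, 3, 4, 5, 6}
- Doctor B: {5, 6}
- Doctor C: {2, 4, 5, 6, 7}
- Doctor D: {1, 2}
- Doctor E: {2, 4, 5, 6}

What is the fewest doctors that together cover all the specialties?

2

A and C together: A ∪ C = {1, 2, 3, 4, 5, 6, 7} — every specialty is covered.
No single doctor has all 7 specialties (the largest, A, has 5), so 2 is optimal.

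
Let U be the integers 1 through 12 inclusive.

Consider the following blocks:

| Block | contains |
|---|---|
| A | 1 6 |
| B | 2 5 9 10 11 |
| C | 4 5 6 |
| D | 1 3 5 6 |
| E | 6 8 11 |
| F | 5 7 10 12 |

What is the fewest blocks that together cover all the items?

5

B and C and D and E and F together: B ∪ C ∪ D ∪ E ∪ F = {1, 2, 3, 4, 5, 6, 7, 8, 9, 10, 11, 12} — every item is covered.
No 4 of the 6 blocks cover everything (all 15 combinations miss at least one item), so 5 is optimal.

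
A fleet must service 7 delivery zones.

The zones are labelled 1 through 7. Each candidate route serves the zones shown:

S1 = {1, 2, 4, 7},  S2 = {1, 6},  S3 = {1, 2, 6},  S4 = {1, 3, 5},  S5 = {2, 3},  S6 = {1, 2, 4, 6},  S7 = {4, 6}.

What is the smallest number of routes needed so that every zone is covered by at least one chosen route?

3

Take {S1, S3, S4}. Their union is {1, 2, 3, 4, 5, 6, 7}, which is all 7 zones.
Only S4 contains 5, so S4 is forced; the remaining 4 zones need at least 2 more routes (each remaining route adds at most 3) — so at least 3 routes are needed, and 3 is optimal.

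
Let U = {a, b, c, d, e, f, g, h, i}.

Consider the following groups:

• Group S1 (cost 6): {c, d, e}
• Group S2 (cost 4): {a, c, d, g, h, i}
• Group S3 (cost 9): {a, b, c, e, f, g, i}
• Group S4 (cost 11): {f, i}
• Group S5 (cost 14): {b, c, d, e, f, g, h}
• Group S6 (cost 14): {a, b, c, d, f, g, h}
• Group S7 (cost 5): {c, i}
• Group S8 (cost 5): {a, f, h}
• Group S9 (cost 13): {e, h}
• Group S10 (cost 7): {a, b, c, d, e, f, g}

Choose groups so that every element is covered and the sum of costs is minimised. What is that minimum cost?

11

S2, S10 together cover every element (S2 ∪ S10 = {a, b, c, d, e, f, g, h, i}); total cost 4 + 7 = 11.
No covering selection has total cost below 11.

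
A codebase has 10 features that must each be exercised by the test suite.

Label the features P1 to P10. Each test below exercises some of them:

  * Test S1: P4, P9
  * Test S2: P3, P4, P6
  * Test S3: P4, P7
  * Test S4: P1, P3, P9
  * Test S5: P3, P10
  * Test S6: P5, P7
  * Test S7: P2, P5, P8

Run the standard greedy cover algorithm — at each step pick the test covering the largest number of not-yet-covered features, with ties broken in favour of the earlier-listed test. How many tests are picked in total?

5

Greedy: pick S2 (covers 3 new) → pick S7 (covers 3 new) → pick S4 (covers 2 new) → pick S3 (covers 1 new) → pick S5 (covers 1 new). Total picks: 5.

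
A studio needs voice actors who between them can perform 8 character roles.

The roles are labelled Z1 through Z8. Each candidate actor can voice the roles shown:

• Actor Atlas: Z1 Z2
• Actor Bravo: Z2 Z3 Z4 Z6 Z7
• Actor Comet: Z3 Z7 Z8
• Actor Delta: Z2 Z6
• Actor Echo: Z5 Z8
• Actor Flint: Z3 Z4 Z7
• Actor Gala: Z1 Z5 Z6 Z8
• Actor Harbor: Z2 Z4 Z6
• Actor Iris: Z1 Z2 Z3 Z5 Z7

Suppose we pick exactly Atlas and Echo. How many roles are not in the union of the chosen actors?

4

Union of Atlas, Echo = {Z1, Z2, Z5, Z8}.
Not covered: Z3, Z4, Z6, Z7 — 4 roles.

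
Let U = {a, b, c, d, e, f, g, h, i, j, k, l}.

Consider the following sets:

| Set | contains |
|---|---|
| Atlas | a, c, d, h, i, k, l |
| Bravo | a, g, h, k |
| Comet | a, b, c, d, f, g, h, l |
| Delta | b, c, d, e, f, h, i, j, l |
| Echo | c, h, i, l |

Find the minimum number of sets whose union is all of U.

2

Bravo and Delta together: Bravo ∪ Delta = {a, b, c, d, e, f, g, h, i, j, k, l} — every element is covered.
No single set has all 12 elements (the largest, Delta, has 9), so 2 is optimal.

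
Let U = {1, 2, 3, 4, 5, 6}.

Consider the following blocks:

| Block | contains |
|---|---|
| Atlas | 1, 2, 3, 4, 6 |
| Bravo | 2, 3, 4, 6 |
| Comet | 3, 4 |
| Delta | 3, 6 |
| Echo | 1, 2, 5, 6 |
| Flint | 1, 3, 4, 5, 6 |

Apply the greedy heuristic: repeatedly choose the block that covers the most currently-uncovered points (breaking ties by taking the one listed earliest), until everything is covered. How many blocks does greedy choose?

2

Greedy: pick Atlas (covers 5 new) → pick Echo (covers 1 new). Total picks: 2.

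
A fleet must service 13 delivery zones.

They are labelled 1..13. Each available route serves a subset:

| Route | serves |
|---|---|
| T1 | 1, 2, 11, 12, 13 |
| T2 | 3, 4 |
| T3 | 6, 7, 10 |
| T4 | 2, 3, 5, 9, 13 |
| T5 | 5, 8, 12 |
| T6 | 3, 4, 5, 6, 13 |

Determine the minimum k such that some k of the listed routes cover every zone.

5

T1 and T2 and T3 and T4 and T5 together: T1 ∪ T2 ∪ T3 ∪ T4 ∪ T5 = {1, 2, 3, 4, 5, 6, 7, 8, 9, 10, 11, 12, 13} — every zone is covered.
No 4 of the 6 routes cover everything (all 15 combinations miss at least one zone), so 5 is optimal.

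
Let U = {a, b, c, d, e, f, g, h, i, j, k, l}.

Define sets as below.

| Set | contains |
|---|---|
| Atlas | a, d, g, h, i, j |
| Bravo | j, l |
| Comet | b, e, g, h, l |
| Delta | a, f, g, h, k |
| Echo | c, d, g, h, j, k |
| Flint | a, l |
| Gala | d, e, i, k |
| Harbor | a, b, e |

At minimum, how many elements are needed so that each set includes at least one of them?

The 3 elements {e, g, l} hit every set.
No choice of 2 elements meets every set, so 3 is the minimum.

3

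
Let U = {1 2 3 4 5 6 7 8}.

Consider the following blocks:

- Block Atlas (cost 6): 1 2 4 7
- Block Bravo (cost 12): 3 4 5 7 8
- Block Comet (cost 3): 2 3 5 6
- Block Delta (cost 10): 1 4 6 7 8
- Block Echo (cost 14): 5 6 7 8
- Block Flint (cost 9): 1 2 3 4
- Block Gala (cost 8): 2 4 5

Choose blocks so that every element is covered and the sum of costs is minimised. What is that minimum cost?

13

Comet, Delta together cover every element (Comet ∪ Delta = {1, 2, 3, 4, 5, 6, 7, 8}); total cost 3 + 10 = 13.
The greedy pick Comet, Atlas, Delta costs 19; no covering selection beats 13.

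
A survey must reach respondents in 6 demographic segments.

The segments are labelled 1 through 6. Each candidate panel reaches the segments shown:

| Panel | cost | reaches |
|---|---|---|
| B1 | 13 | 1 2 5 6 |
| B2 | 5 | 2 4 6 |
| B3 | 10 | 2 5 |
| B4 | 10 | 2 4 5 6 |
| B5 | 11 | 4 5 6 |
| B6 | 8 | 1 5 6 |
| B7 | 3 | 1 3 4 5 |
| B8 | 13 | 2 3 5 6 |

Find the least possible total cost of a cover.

B2, B7 together cover every segment (B2 ∪ B7 = {1, 2, 3, 4, 5, 6}); total cost 5 + 3 = 8.
No covering selection has total cost below 8.

8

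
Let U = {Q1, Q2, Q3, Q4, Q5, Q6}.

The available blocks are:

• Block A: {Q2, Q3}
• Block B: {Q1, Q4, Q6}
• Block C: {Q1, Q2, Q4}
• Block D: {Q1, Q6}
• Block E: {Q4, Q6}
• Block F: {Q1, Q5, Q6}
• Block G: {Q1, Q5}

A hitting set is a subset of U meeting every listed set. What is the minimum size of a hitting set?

The 3 points {Q2, Q5, Q6} hit every block.
The blocks A, E, G are pairwise disjoint, so any hitting set needs a separate point for each — at least 3. Hence 3 is optimal.

3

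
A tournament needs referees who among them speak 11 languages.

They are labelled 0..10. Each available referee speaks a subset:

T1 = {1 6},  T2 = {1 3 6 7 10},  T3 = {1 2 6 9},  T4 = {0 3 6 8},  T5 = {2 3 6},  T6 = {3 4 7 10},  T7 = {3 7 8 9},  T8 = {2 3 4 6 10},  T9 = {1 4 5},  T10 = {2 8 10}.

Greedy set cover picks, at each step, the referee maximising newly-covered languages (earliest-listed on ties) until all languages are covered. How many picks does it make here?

4

Greedy: pick T2 (covers 5 new) → pick T3 (covers 2 new) → pick T4 (covers 2 new) → pick T9 (covers 2 new). Total picks: 4.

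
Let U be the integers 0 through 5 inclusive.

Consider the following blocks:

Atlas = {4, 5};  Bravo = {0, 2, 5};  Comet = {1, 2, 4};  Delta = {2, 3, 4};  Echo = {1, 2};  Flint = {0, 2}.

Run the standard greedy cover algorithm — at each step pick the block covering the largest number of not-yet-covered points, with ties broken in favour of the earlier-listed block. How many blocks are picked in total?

Greedy: pick Bravo (covers 3 new) → pick Comet (covers 2 new) → pick Delta (covers 1 new). Total picks: 3.

3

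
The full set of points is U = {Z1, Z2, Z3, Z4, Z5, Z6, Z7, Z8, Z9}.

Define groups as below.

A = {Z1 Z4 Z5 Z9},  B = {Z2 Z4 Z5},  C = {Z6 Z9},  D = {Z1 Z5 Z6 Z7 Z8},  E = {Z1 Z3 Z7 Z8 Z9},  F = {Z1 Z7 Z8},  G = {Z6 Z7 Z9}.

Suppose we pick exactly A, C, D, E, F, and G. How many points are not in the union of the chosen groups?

1

Union of A, C, D, E, F, G = {Z1, Z3, Z4, Z5, Z6, Z7, Z8, Z9}.
Not covered: Z2 — 1 point.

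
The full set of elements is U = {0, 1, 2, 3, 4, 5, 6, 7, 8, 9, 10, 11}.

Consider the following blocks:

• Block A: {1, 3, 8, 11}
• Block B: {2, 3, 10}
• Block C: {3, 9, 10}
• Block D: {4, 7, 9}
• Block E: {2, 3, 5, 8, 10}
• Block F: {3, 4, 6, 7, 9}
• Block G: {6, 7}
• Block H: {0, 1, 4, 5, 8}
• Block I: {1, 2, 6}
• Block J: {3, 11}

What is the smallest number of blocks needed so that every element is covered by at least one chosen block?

4

B and F and H and J together: B ∪ F ∪ H ∪ J = {0, 1, 2, 3, 4, 5, 6, 7, 8, 9, 10, 11} — every element is covered.
No 3 of the 10 blocks cover everything (all 120 combinations miss at least one element), so 4 is optimal.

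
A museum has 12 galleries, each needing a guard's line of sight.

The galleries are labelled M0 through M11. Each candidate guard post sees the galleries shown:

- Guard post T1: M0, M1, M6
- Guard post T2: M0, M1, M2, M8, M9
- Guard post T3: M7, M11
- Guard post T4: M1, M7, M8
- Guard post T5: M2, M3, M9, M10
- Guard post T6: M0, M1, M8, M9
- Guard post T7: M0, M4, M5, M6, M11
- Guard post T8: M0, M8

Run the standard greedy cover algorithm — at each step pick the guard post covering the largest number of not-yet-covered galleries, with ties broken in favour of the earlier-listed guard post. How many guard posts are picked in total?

Greedy: pick T2 (covers 5 new) → pick T7 (covers 4 new) → pick T5 (covers 2 new) → pick T3 (covers 1 new). Total picks: 4.
(The true minimum cover uses only 3 guard posts, so greedy is not optimal here.)

4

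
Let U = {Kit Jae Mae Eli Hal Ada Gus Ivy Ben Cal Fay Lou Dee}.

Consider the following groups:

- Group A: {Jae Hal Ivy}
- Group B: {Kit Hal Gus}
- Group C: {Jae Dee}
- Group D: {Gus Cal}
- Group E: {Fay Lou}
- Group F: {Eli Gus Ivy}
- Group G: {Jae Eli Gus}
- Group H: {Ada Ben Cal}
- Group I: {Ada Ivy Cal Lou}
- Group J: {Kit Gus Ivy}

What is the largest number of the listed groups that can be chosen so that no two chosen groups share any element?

4

B, C, E, H are pairwise disjoint (B={Kit,Hal,Gus}; C={Jae,Dee}; E={Fay,Lou}; H={Ada,Ben,Cal}).
Every remaining group overlaps one of these, and no 5 of the listed groups are pairwise disjoint, so 4 is the maximum.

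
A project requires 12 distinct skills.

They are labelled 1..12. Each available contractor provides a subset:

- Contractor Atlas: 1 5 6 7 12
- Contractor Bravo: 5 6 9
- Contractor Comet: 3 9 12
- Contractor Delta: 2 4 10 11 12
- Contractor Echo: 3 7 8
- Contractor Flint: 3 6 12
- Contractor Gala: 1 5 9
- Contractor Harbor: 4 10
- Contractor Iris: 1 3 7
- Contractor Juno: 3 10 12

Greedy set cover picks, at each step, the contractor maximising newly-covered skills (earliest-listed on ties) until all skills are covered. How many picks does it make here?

Greedy: pick Atlas (covers 5 new) → pick Delta (covers 4 new) → pick Comet (covers 2 new) → pick Echo (covers 1 new). Total picks: 4.

4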